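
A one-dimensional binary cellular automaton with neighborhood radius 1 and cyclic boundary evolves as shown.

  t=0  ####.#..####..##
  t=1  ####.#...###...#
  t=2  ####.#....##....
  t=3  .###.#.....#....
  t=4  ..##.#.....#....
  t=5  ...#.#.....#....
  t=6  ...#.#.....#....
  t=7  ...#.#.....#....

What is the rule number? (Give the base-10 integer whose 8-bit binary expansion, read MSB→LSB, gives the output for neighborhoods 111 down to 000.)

  ###|#  b7=1 t=0,i=0
  ##.|#  b6=1 t=0,i=3
  #.#|.  b5=0 t=0,i=4
  #..|.  b4=0 t=0,i=6
  .##|.  b3=0 t=0,i=8
  .#.|#  b2=1 t=0,i=5
  ..#|.  b1=0 t=0,i=7
  ...|.  b0=0 t=1,i=7
  bits 11000100 = 196

196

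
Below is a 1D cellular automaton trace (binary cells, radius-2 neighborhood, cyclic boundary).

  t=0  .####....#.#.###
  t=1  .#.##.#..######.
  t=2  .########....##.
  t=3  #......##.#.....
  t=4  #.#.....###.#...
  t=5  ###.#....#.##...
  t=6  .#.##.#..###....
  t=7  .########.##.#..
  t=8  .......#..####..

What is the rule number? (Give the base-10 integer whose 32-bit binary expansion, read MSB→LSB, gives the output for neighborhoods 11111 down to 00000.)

  #####|.  b31=0 t=1,i=11
  ####.|#  b30=1 t=0,i=3
  ###.#|.  b29=0 t=0,i=15
  ###..|#  b28=1 t=0,i=4
  ##.##|.  b27=0 t=0,i=0
  ##.#.|#  b26=1 t=1,i=5
  ##..#|.  b25=0 t=1,i=15
  ##...|.  b24=0 t=0,i=5
  #.###|#  b23=1 t=0,i=1
  #.##.|#  b22=1 t=1,i=3
  #.#.#|#  b21=1 t=0,i=11
  #.#..|#  b20=1 t=1,i=6
  #..##|#  b19=1 t=1,i=8
  #..#.|.  b18=0 t=1,i=0
  #...#|.  b17=0 t=4,i=14
  #....|#  b16=1 t=0,i=6
  .####|.  b15=0 t=0,i=2
  .###.|#  b14=1 t=0,i=14
  .##.#|#  b13=1 t=1,i=4
  .##..|.  b12=0 t=2,i=14
  .#.##|#  b11=1 t=0,i=12
  .#.#.|#  b10=1 t=0,i=10
  .#..#|#  b9=1 t=1,i=7
  .#...|.  b8=0 t=3,i=1
  ..###|.  b7=0 t=1,i=9
  ..##.|.  b6=0 t=2,i=13
  ..#.#|#  b5=1 t=0,i=9
  ..#..|#  b4=1 t=3,i=0
  ...##|.  b3=0 t=2,i=12
  ...#.|.  b2=0 t=0,i=8
  ....#|.  b1=0 t=0,i=7
  .....|.  b0=0 t=3,i=3
  bits 01010100111110010110111000110000 = 1425632816

1425632816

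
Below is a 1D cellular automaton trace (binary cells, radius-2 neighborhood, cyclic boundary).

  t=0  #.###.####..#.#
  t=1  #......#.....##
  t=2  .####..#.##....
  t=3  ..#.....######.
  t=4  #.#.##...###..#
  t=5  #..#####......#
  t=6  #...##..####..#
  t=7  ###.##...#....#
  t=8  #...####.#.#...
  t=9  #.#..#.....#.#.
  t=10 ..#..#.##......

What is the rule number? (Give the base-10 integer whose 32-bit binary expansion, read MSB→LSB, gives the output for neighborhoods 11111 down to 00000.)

  nb #####: next=#  (t=3,i=10, bit31=1)
  nb ####.: next=.  (t=0,i=8, bit30=0)
  nb ###.#: next=.  (t=0,i=4, bit29=0)
  nb ###..: next=.  (t=0,i=9, bit28=0)
  nb ##.##: next=.  (t=0,i=1, bit27=0)
  nb ##.#.: next=.  (t=4,i=1, bit26=0)
  nb ##..#: next=.  (t=0,i=10, bit25=0)
  nb ##...: next=#  (t=1,i=1, bit24=1)
  nb #.###: next=.  (t=0,i=2, bit23=0)
  nb #.##.: next=#  (t=0,i=14, bit22=1)
  nb #.#.#: next=.  (t=4,i=2, bit21=0)
  nb #.#..: next=#  (t=8,i=11, bit20=1)
  nb #..##: next=.  (t=4,i=13, bit19=0)
  nb #..#.: next=.  (t=0,i=11, bit18=0)
  nb #...#: next=#  (t=3,i=0, bit17=1)
  nb #....: next=#  (t=1,i=2, bit16=1)
  nb .####: next=#  (t=0,i=7, bit15=1)
  nb .###.: next=.  (t=0,i=3, bit14=0)
  nb .##.#: next=#  (t=0,i=0, bit13=1)
  nb .##..: next=#  (t=2,i=10, bit12=1)
  nb .#.##: next=#  (t=0,i=13, bit11=1)
  nb .#.#.: next=.  (t=8,i=10, bit10=0)
  nb .#..#: next=.  (t=9,i=3, bit9=0)
  nb .#...: next=.  (t=1,i=8, bit8=0)
  nb ..###: next=.  (t=1,i=13, bit7=0)
  nb ..##.: next=#  (t=4,i=14, bit6=1)
  nb ..#.#: next=.  (t=0,i=12, bit5=0)
  nb ..#..: next=#  (t=1,i=7, bit4=1)
  nb ...##: next=.  (t=1,i=12, bit3=0)
  nb ...#.: next=.  (t=1,i=6, bit2=0)
  nb ....#: next=.  (t=1,i=5, bit1=0)
  nb .....: next=#  (t=1,i=3, bit0=1)
  bits 10000001010100111011100001010001 = 2169747537

2169747537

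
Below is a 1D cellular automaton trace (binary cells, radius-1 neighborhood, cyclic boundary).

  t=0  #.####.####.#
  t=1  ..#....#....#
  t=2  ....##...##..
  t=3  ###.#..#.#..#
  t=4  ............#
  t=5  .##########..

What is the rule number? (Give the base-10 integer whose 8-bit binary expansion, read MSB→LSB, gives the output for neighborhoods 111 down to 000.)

9

  nb ###: next=.  (t=0,i=3, bit7=0)
  nb ##.: next=.  (t=0,i=0, bit6=0)
  nb #.#: next=.  (t=0,i=1, bit5=0)
  nb #..: next=.  (t=1,i=0, bit4=0)
  nb .##: next=#  (t=0,i=2, bit3=1)
  nb .#.: next=.  (t=1,i=2, bit2=0)
  nb ..#: next=.  (t=1,i=1, bit1=0)
  nb ...: next=#  (t=1,i=4, bit0=1)
  bits 00001001 = 9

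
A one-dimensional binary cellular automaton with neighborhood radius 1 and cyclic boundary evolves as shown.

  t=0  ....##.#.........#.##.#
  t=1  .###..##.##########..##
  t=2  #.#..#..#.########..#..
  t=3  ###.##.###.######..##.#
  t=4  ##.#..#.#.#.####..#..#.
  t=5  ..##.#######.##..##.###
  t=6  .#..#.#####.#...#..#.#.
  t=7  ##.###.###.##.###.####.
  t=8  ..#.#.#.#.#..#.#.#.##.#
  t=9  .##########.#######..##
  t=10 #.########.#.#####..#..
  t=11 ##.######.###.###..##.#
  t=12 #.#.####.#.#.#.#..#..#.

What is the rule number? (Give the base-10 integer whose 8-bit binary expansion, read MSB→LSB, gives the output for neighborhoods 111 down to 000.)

167

  [7] ### => #  t=1,i=2
  [6] ##. => .  t=0,i=5
  [5] #.# => #  t=0,i=6
  [4] #.. => .  t=0,i=0
  [3] .## => .  t=0,i=4
  [2] .#. => #  t=0,i=7
  [1] ..# => #  t=0,i=3
  [0] ... => #  t=0,i=1
  bits 10100111 = 167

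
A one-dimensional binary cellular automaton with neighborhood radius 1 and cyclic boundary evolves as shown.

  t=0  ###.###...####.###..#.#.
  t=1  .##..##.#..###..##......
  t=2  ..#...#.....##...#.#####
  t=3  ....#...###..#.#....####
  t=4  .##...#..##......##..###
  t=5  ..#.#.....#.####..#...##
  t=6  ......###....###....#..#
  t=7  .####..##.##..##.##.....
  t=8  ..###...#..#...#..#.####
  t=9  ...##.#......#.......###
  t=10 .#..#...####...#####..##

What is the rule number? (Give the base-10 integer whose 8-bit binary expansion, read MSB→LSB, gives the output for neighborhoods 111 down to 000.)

193

  ###|#  b7=1 t=0,i=1
  ##.|#  b6=1 t=0,i=2
  #.#|.  b5=0 t=0,i=3
  #..|.  b4=0 t=0,i=7
  .##|.  b3=0 t=0,i=0
  .#.|.  b2=0 t=0,i=20
  ..#|.  b1=0 t=0,i=9
  ...|#  b0=1 t=0,i=8
  bits 11000001 = 193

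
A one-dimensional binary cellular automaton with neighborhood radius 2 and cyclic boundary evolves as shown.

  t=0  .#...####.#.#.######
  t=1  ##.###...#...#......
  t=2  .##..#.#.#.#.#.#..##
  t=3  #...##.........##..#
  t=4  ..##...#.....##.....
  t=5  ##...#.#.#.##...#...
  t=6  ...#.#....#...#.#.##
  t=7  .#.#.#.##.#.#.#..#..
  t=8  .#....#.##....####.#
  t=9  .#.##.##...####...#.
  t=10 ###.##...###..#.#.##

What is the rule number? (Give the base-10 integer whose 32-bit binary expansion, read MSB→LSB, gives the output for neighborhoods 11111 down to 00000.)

471280314

  #####|.  b31=0 t=0,i=16
  ####.|.  b30=0 t=0,i=7
  ###.#|.  b29=0 t=0,i=8
  ###..|#  b28=1 t=1,i=5
  ##.##|#  b27=1 t=1,i=2
  ##.#.|#  b26=1 t=0,i=0
  ##..#|.  b25=0 t=2,i=3
  ##...|.  b24=0 t=1,i=6
  #.###|.  b23=0 t=0,i=14
  #.##.|.  b22=0 t=2,i=1
  #.#.#|.  b21=0 t=0,i=10
  #.#..|#  b20=1 t=0,i=1
  #..##|.  b19=0 t=2,i=17
  #..#.|#  b18=1 t=2,i=4
  #...#|#  b17=1 t=0,i=3
  #....|#  b16=1 t=1,i=15
  .####|.  b15=0 t=0,i=6
  .###.|.  b14=0 t=1,i=4
  .##.#|#  b13=1 t=1,i=1
  .##..|.  b12=0 t=2,i=2
  .#.##|#  b11=1 t=0,i=13
  .#.#.|.  b10=0 t=0,i=11
  .#..#|#  b9=1 t=2,i=16
  .#...|.  b8=0 t=0,i=2
  ..###|#  b7=1 t=0,i=5
  ..##.|.  b6=0 t=1,i=0
  ..#.#|#  b5=1 t=2,i=5
  ..#..|#  b4=1 t=1,i=9
  ...##|#  b3=1 t=0,i=4
  ...#.|.  b2=0 t=1,i=8
  ....#|#  b1=1 t=1,i=18
  .....|.  b0=0 t=1,i=16
  bits 00011100000101110010101010111010 = 471280314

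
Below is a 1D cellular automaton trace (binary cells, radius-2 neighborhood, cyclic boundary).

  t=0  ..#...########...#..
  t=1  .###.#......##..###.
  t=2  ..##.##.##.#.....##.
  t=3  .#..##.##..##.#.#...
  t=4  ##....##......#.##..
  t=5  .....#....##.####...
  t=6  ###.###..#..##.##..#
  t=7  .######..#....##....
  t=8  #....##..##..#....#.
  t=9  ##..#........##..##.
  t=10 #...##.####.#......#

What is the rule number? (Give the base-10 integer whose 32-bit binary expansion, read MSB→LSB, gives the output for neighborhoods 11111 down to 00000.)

  #####|.  b31=0 t=0,i=8
  ####.|#  b30=1 t=0,i=12
  ###.#|#  b29=1 t=1,i=3
  ###..|#  b28=1 t=0,i=13
  ##.##|#  b27=1 t=2,i=4
  ##.#.|.  b26=0 t=1,i=4
  ##..#|.  b25=0 t=1,i=14
  ##...|.  b24=0 t=0,i=14
  #.###|#  b23=1 t=5,i=13
  #.##.|#  b22=1 t=2,i=5
  #.#.#|#  b21=1 t=3,i=14
  #.#..|#  b20=1 t=1,i=5
  #..##|.  b19=0 t=1,i=0
  #..#.|.  b18=0 t=6,i=8
  #...#|.  b17=0 t=0,i=4
  #....|.  b16=0 t=0,i=19
  .####|.  b15=0 t=0,i=7
  .###.|#  b14=1 t=1,i=2
  .##.#|.  b13=0 t=2,i=3
  .##..|.  b12=0 t=1,i=13
  .#.##|#  b11=1 t=4,i=15
  .#.#.|.  b10=0 t=3,i=15
  .#..#|.  b9=0 t=3,i=2
  .#...|#  b8=1 t=0,i=3
  ..###|.  b7=0 t=0,i=6
  ..##.|.  b6=0 t=1,i=12
  ..#.#|#  b5=1 t=4,i=14
  ..#..|#  b4=1 t=0,i=2
  ...##|#  b3=1 t=0,i=5
  ...#.|#  b2=1 t=0,i=1
  ....#|.  b1=0 t=0,i=0
  .....|#  b0=1 t=1,i=8
  bits 01111000111100000100100100111101 = 2029013309

2029013309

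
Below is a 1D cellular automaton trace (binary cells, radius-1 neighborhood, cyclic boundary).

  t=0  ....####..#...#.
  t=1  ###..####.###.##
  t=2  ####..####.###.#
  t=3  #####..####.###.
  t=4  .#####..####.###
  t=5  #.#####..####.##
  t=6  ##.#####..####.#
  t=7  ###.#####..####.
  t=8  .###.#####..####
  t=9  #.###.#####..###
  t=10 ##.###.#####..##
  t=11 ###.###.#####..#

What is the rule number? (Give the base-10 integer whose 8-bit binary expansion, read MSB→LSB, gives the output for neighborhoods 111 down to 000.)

245

  ###|#  b7=1 t=0,i=5
  ##.|#  b6=1 t=0,i=7
  #.#|#  b5=1 t=1,i=9
  #..|#  b4=1 t=0,i=8
  .##|.  b3=0 t=0,i=4
  .#.|#  b2=1 t=0,i=10
  ..#|.  b1=0 t=0,i=3
  ...|#  b0=1 t=0,i=0
  bits 11110101 = 245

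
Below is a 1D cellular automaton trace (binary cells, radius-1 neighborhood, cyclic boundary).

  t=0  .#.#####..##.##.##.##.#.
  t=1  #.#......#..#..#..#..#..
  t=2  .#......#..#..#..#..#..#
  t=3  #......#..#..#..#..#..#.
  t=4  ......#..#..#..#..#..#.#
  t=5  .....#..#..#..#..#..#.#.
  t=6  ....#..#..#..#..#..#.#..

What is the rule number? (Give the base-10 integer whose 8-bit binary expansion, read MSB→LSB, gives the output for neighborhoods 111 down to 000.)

34

  ### -> .   bit 7 = 0  t=0,i=4
  ##. -> .   bit 6 = 0  t=0,i=7
  #.# -> #   bit 5 = 1  t=0,i=2
  #.. -> .   bit 4 = 0  t=0,i=8
  .## -> .   bit 3 = 0  t=0,i=3
  .#. -> .   bit 2 = 0  t=0,i=1
  ..# -> #   bit 1 = 1  t=0,i=0
  ... -> .   bit 0 = 0  t=1,i=4
  bits 00100010 = 34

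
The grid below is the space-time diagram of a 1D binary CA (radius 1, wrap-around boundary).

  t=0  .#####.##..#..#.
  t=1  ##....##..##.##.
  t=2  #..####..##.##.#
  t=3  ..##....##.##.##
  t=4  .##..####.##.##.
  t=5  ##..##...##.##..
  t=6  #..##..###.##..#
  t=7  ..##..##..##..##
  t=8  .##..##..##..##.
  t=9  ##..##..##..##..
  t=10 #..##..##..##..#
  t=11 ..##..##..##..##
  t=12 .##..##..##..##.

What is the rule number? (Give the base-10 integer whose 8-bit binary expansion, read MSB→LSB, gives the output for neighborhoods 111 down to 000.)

  ###|.  b7=0 t=0,i=2
  ##.|.  b6=0 t=0,i=5
  #.#|#  b5=1 t=0,i=6
  #..|.  b4=0 t=0,i=9
  .##|#  b3=1 t=0,i=1
  .#.|#  b2=1 t=0,i=11
  ..#|#  b1=1 t=0,i=0
  ...|#  b0=1 t=1,i=3
  bits 00101111 = 47

47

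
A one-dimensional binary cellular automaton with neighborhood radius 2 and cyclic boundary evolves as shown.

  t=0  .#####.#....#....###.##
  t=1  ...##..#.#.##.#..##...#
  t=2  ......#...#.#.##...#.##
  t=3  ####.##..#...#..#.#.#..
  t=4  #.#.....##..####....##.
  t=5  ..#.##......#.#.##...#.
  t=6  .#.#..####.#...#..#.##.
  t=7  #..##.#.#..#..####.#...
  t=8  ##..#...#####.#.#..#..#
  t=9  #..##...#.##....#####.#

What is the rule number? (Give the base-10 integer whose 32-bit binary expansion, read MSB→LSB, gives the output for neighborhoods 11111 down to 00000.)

  [31] ##### => #  t=0,i=3
  [30] ####. => #  t=0,i=4
  [29] ###.# => .  t=0,i=5
  [28] ###.. => .  t=4,i=15
  [27] ##.## => .  t=0,i=0
  [26] ##.#. => .  t=0,i=6
  [25] ##..# => .  t=1,i=5
  [24] ##... => #  t=1,i=19
  [23] #.### => .  t=0,i=1
  [22] #.##. => .  t=0,i=21
  [21] #.#.# => .  t=1,i=9
  [20] #.#.. => #  t=0,i=7
  [19] #..## => .  t=1,i=16
  [18] #..#. => #  t=1,i=6
  [17] #...# => .  t=1,i=1
  [16] #.... => #  t=0,i=9
  [15] .#### => .  t=0,i=2
  [14] .###. => #  t=0,i=18
  [13] .##.# => #  t=0,i=22
  [12] .##.. => .  t=1,i=4
  [11] .#.## => #  t=1,i=10
  [10] .#.#. => .  t=1,i=8
  [9] .#..# => #  t=1,i=15
  [8] .#... => .  t=0,i=8
  [7] ..### => #  t=0,i=17
  [6] ..##. => .  t=1,i=3
  [5] ..#.# => .  t=1,i=7
  [4] ..#.. => #  t=0,i=12
  [3] ...## => .  t=0,i=16
  [2] ...#. => #  t=0,i=11
  [1] ....# => .  t=0,i=10
  [0] ..... => #  t=2,i=2
  bits 11000001000101010110101010010101 = 3239406229

3239406229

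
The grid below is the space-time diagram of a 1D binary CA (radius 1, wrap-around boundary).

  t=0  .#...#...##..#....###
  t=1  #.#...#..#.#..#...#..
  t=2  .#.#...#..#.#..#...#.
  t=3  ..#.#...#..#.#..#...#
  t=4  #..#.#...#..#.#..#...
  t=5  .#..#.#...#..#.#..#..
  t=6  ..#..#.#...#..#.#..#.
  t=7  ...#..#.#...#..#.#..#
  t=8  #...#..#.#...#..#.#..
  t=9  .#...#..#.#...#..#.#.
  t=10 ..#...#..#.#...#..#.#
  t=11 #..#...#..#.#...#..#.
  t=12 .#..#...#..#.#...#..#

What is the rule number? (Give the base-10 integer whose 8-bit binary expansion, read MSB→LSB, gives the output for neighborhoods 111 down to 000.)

56

  [7] ### => .  t=0,i=19
  [6] ##. => .  t=0,i=10
  [5] #.# => #  t=0,i=0
  [4] #.. => #  t=0,i=2
  [3] .## => #  t=0,i=9
  [2] .#. => .  t=0,i=1
  [1] ..# => .  t=0,i=4
  [0] ... => .  t=0,i=3
  bits 00111000 = 56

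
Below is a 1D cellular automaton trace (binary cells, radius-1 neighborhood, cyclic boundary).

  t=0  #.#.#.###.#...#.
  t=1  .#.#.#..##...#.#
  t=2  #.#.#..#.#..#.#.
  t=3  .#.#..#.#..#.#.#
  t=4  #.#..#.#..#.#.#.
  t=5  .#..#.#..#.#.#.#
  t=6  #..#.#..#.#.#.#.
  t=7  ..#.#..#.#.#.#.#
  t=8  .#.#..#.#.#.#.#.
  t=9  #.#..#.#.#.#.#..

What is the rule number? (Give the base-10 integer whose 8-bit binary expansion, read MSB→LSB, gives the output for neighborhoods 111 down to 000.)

  ###|.  b7=0 t=0,i=7
  ##.|#  b6=1 t=0,i=8
  #.#|#  b5=1 t=0,i=1
  #..|.  b4=0 t=0,i=11
  .##|.  b3=0 t=0,i=6
  .#.|.  b2=0 t=0,i=0
  ..#|#  b1=1 t=0,i=13
  ...|.  b0=0 t=0,i=12
  bits 01100010 = 98

98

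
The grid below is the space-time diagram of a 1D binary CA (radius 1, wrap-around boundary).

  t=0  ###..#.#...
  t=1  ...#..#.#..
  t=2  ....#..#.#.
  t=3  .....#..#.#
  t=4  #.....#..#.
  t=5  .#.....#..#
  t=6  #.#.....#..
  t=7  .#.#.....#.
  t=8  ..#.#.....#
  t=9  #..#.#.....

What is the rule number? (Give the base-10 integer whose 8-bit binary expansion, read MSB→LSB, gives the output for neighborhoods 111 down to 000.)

  ### -> .   bit 7 = 0  t=0,i=1
  ##. -> .   bit 6 = 0  t=0,i=2
  #.# -> #   bit 5 = 1  t=0,i=6
  #.. -> #   bit 4 = 1  t=0,i=3
  .## -> .   bit 3 = 0  t=0,i=0
  .#. -> .   bit 2 = 0  t=0,i=5
  ..# -> .   bit 1 = 0  t=0,i=4
  ... -> .   bit 0 = 0  t=0,i=9
  bits 00110000 = 48

48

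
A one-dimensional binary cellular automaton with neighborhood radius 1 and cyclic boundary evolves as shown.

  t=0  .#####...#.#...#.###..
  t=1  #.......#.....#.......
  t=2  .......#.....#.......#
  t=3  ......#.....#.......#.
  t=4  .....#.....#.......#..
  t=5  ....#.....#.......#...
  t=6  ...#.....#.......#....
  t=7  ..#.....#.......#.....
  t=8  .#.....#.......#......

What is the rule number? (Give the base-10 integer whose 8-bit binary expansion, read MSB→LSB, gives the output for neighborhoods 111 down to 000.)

2

  ###|.  b7=0 t=0,i=2
  ##.|.  b6=0 t=0,i=5
  #.#|.  b5=0 t=0,i=10
  #..|.  b4=0 t=0,i=6
  .##|.  b3=0 t=0,i=1
  .#.|.  b2=0 t=0,i=9
  ..#|#  b1=1 t=0,i=0
  ...|.  b0=0 t=0,i=7
  bits 00000010 = 2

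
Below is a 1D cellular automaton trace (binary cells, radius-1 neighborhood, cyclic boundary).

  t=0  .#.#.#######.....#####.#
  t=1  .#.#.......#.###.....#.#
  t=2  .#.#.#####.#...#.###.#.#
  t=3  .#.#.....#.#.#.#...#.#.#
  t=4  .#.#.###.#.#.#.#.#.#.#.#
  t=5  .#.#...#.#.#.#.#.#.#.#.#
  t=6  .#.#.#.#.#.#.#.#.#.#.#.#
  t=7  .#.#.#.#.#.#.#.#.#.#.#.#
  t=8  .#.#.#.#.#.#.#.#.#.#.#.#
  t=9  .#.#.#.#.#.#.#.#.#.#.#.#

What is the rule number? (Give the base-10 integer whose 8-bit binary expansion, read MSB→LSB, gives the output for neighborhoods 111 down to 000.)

  ### -> .   bit 7 = 0  t=0,i=6
  ##. -> #   bit 6 = 1  t=0,i=11
  #.# -> .   bit 5 = 0  t=0,i=0
  #.. -> .   bit 4 = 0  t=0,i=12
  .## -> .   bit 3 = 0  t=0,i=5
  .#. -> #   bit 2 = 1  t=0,i=1
  ..# -> .   bit 1 = 0  t=0,i=16
  ... -> #   bit 0 = 1  t=0,i=13
  bits 01000101 = 69

69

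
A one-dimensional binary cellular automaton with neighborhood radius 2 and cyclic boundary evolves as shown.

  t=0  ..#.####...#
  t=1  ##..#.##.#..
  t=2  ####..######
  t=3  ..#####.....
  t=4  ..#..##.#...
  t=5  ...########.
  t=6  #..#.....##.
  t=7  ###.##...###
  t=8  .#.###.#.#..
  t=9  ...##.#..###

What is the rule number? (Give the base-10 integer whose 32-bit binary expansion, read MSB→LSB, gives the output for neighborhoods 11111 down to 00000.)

  ##### -> .   bit 31 = 0  t=2,i=0
  ####. -> #   bit 30 = 1  t=0,i=6
  ###.# -> .   bit 29 = 0  t=7,i=2
  ###.. -> #   bit 28 = 1  t=0,i=7
  ##.## -> #   bit 27 = 1  t=7,i=3
  ##.#. -> #   bit 26 = 1  t=1,i=8
  ##..# -> #   bit 25 = 1  t=1,i=2
  ##... -> .   bit 24 = 0  t=0,i=8
  #.### -> #   bit 23 = 1  t=0,i=4
  #.##. -> #   bit 22 = 1  t=1,i=6
  #.#.# -> .   bit 21 = 0  t=8,i=7
  #.#.. -> #   bit 20 = 1  t=1,i=9
  #..## -> #   bit 19 = 1  t=1,i=11
  #..#. -> #   bit 18 = 1  t=0,i=1
  #...# -> #   bit 17 = 1  t=0,i=9
  #.... -> #   bit 16 = 1  t=3,i=8
  .#### -> .   bit 15 = 0  t=0,i=5
  .###. -> #   bit 14 = 1  t=8,i=4
  .##.# -> #   bit 13 = 1  t=1,i=7
  .##.. -> #   bit 12 = 1  t=1,i=1
  .#.## -> .   bit 11 = 0  t=0,i=3
  .#.#. -> .   bit 10 = 0  t=8,i=8
  .#..# -> #   bit 9 = 1  t=0,i=0
  .#... -> #   bit 8 = 1  t=4,i=9
  ..### -> #   bit 7 = 1  t=2,i=6
  ..##. -> #   bit 6 = 1  t=1,i=0
  ..#.# -> .   bit 5 = 0  t=0,i=2
  ..#.. -> .   bit 4 = 0  t=0,i=11
  ...## -> .   bit 3 = 0  t=3,i=1
  ...#. -> .   bit 2 = 0  t=0,i=10
  ....# -> .   bit 1 = 0  t=3,i=0
  ..... -> .   bit 0 = 0  t=3,i=9
  bits 01011110110111110111001111000000 = 1591702464

1591702464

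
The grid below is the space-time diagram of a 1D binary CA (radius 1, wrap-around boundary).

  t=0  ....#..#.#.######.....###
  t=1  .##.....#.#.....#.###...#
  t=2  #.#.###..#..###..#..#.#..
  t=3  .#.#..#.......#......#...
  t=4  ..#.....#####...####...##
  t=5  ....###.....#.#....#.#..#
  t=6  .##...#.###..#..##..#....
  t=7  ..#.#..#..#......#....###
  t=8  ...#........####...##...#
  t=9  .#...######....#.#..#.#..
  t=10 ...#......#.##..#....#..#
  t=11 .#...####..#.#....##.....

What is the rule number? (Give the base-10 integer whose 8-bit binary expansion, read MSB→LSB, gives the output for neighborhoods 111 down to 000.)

97

  ### -> .   bit 7 = 0  t=0,i=12
  ##. -> #   bit 6 = 1  t=0,i=16
  #.# -> #   bit 5 = 1  t=0,i=8
  #.. -> .   bit 4 = 0  t=0,i=0
  .## -> .   bit 3 = 0  t=0,i=11
  .#. -> .   bit 2 = 0  t=0,i=4
  ..# -> .   bit 1 = 0  t=0,i=3
  ... -> #   bit 0 = 1  t=0,i=1
  bits 01100001 = 97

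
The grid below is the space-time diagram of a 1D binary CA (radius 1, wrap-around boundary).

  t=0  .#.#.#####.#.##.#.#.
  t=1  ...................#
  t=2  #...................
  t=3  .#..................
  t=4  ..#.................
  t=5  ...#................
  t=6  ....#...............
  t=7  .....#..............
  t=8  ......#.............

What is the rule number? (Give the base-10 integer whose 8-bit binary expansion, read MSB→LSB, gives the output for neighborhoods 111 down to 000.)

16

  nb ###: next=.  (t=0,i=6, bit7=0)
  nb ##.: next=.  (t=0,i=9, bit6=0)
  nb #.#: next=.  (t=0,i=2, bit5=0)
  nb #..: next=#  (t=0,i=19, bit4=1)
  nb .##: next=.  (t=0,i=5, bit3=0)
  nb .#.: next=.  (t=0,i=1, bit2=0)
  nb ..#: next=.  (t=0,i=0, bit1=0)
  nb ...: next=.  (t=1,i=1, bit0=0)
  bits 00010000 = 16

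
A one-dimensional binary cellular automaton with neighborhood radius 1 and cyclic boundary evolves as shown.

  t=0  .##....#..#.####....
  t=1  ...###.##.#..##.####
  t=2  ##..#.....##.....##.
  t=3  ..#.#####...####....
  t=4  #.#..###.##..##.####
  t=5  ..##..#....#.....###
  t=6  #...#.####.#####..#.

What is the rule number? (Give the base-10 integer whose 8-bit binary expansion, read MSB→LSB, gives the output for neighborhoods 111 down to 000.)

149

  ###|#  b7=1 t=0,i=13
  ##.|.  b6=0 t=0,i=2
  #.#|.  b5=0 t=0,i=11
  #..|#  b4=1 t=0,i=3
  .##|.  b3=0 t=0,i=1
  .#.|#  b2=1 t=0,i=7
  ..#|.  b1=0 t=0,i=0
  ...|#  b0=1 t=0,i=4
  bits 10010101 = 149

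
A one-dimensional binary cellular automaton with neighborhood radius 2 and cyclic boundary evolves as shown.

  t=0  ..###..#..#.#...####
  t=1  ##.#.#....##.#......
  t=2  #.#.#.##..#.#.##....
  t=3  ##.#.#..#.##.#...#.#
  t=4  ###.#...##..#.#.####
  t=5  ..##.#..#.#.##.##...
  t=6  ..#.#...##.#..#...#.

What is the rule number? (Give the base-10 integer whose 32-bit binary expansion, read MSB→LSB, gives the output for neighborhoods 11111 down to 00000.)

780750180

  ##### -> .   bit 31 = 0  t=4,i=0
  ####. -> .   bit 30 = 0  t=0,i=18
  ###.# -> #   bit 29 = 1  t=3,i=1
  ###.. -> .   bit 28 = 0  t=0,i=4
  ##.## -> #   bit 27 = 1  t=5,i=14
  ##.#. -> #   bit 26 = 1  t=1,i=2
  ##..# -> #   bit 25 = 1  t=0,i=0
  ##... -> .   bit 24 = 0  t=2,i=16
  #.### -> #   bit 23 = 1  t=3,i=19
  #.##. -> .   bit 22 = 0  t=2,i=6
  #.#.# -> .   bit 21 = 0  t=1,i=3
  #.#.. -> .   bit 20 = 0  t=0,i=12
  #..## -> #   bit 19 = 1  t=0,i=1
  #..#. -> .   bit 18 = 0  t=0,i=6
  #...# -> .   bit 17 = 0  t=0,i=14
  #.... -> #   bit 16 = 1  t=1,i=7
  .#### -> .   bit 15 = 0  t=0,i=17
  .###. -> #   bit 14 = 1  t=0,i=3
  .##.# -> .   bit 13 = 0  t=1,i=1
  .##.. -> .   bit 12 = 0  t=2,i=7
  .#.## -> #   bit 11 = 1  t=2,i=5
  .#.#. -> #   bit 10 = 1  t=0,i=11
  .#..# -> .   bit 9 = 0  t=0,i=8
  .#... -> #   bit 8 = 1  t=0,i=13
  ..### -> .   bit 7 = 0  t=0,i=2
  ..##. -> #   bit 6 = 1  t=1,i=0
  ..#.# -> #   bit 5 = 1  t=0,i=10
  ..#.. -> .   bit 4 = 0  t=0,i=7
  ...## -> .   bit 3 = 0  t=0,i=15
  ...#. -> #   bit 2 = 1  t=2,i=19
  ....# -> .   bit 1 = 0  t=1,i=8
  ..... -> .   bit 0 = 0  t=1,i=16
  bits 00101110100010010100110101100100 = 780750180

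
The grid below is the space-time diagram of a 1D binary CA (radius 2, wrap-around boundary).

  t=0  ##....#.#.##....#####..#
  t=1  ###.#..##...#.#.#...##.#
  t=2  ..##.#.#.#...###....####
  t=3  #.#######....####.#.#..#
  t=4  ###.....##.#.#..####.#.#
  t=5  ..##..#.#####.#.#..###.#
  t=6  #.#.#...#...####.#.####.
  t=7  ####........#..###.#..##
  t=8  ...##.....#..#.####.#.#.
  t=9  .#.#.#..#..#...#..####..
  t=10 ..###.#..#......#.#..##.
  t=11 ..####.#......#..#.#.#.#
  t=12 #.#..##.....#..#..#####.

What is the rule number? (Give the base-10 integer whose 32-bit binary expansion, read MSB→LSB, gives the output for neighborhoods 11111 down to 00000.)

  ##### -> .   bit 31 = 0  t=0,i=18
  ####. -> .   bit 30 = 0  t=0,i=19
  ###.# -> #   bit 29 = 1  t=1,i=2
  ###.. -> #   bit 28 = 1  t=0,i=1
  ##.## -> #   bit 27 = 1  t=1,i=22
  ##.#. -> #   bit 26 = 1  t=1,i=3
  ##..# -> #   bit 25 = 1  t=0,i=21
  ##... -> #   bit 24 = 1  t=0,i=2
  #.### -> #   bit 23 = 1  t=1,i=23
  #.##. -> .   bit 22 = 0  t=0,i=10
  #.#.# -> #   bit 21 = 1  t=0,i=8
  #.#.. -> .   bit 20 = 0  t=1,i=4
  #..## -> .   bit 19 = 0  t=0,i=22
  #..#. -> .   bit 18 = 0  t=5,i=5
  #...# -> .   bit 17 = 0  t=1,i=10
  #.... -> .   bit 16 = 0  t=0,i=3
  .#### -> .   bit 15 = 0  t=0,i=17
  .###. -> #   bit 14 = 1  t=0,i=0
  .##.# -> #   bit 13 = 1  t=1,i=21
  .##.. -> .   bit 12 = 0  t=0,i=11
  .#.## -> .   bit 11 = 0  t=0,i=9
  .#.#. -> #   bit 10 = 1  t=0,i=7
  .#..# -> #   bit 9 = 1  t=1,i=5
  .#... -> .   bit 8 = 0  t=1,i=17
  ..### -> #   bit 7 = 1  t=0,i=16
  ..##. -> #   bit 6 = 1  t=1,i=7
  ..#.# -> .   bit 5 = 0  t=0,i=6
  ..#.. -> .   bit 4 = 0  t=6,i=8
  ...## -> .   bit 3 = 0  t=0,i=15
  ...#. -> .   bit 2 = 0  t=0,i=5
  ....# -> #   bit 1 = 1  t=0,i=4
  ..... -> .   bit 0 = 0  t=4,i=5
  bits 00111111101000000110011011000010 = 1067476674

1067476674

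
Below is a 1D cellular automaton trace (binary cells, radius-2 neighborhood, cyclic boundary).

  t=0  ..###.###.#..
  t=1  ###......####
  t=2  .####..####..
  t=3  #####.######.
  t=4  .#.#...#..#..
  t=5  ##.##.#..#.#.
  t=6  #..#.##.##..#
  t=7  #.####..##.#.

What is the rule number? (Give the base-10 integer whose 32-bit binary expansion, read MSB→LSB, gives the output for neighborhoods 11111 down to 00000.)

  #####|.  b31=0 t=1,i=0
  ####.|#  b30=1 t=1,i=1
  ###.#|.  b29=0 t=0,i=4
  ###..|#  b28=1 t=1,i=2
  ##.##|.  b27=0 t=0,i=5
  ##.#.|#  b26=1 t=0,i=9
  ##..#|.  b25=0 t=2,i=5
  ##...|#  b24=1 t=1,i=3
  #.###|.  b23=0 t=0,i=6
  #.##.|#  b22=1 t=5,i=0
  #.#.#|.  b21=0 t=5,i=11
  #.#..|#  b20=1 t=0,i=10
  #..##|#  b19=1 t=2,i=6
  #..#.|#  b18=1 t=4,i=9
  #...#|.  b17=0 t=2,i=12
  #....|#  b16=1 t=0,i=12
  .####|#  b15=1 t=1,i=10
  .###.|.  b14=0 t=0,i=3
  .##.#|.  b13=0 t=5,i=1
  .##..|#  b12=1 t=6,i=0
  .#.##|#  b11=1 t=5,i=12
  .#.#.|.  b10=0 t=4,i=2
  .#..#|.  b9=0 t=4,i=8
  .#...|#  b8=1 t=0,i=11
  ..###|#  b7=1 t=0,i=2
  ..##.|.  b6=0 t=6,i=12
  ..#.#|#  b5=1 t=4,i=1
  ..#..|.  b4=0 t=4,i=7
  ...##|#  b3=1 t=0,i=1
  ...#.|#  b2=1 t=4,i=0
  ....#|#  b1=1 t=0,i=0
  .....|.  b0=0 t=1,i=5
  bits 01010101010111011001100110101110 = 1432197550

1432197550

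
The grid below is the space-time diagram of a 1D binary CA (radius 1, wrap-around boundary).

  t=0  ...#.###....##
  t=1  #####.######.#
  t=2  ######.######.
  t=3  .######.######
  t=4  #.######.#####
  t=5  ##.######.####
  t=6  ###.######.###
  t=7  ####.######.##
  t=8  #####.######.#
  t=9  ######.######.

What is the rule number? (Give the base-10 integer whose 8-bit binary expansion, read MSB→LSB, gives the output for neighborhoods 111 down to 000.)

  ### -> #   bit 7 = 1  t=0,i=6
  ##. -> #   bit 6 = 1  t=0,i=7
  #.# -> #   bit 5 = 1  t=0,i=4
  #.. -> #   bit 4 = 1  t=0,i=0
  .## -> .   bit 3 = 0  t=0,i=5
  .#. -> #   bit 2 = 1  t=0,i=3
  ..# -> #   bit 1 = 1  t=0,i=2
  ... -> #   bit 0 = 1  t=0,i=1
  bits 11110111 = 247

247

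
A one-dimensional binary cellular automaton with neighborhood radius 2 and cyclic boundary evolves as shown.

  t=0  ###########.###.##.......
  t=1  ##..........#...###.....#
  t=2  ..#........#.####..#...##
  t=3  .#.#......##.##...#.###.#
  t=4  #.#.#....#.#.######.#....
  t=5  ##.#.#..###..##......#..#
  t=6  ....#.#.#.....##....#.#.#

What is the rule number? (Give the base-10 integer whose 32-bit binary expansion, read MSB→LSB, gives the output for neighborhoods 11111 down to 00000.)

29800364

  nb #####: next=.  (t=0,i=2, bit31=0)
  nb ####.: next=.  (t=0,i=9, bit30=0)
  nb ###.#: next=.  (t=0,i=10, bit29=0)
  nb ###..: next=.  (t=1,i=1, bit28=0)
  nb ##.##: next=.  (t=0,i=11, bit27=0)
  nb ##.#.: next=.  (t=3,i=23, bit26=0)
  nb ##..#: next=.  (t=2,i=0, bit25=0)
  nb ##...: next=#  (t=0,i=18, bit24=1)
  nb #.###: next=#  (t=0,i=12, bit23=1)
  nb #.##.: next=#  (t=0,i=16, bit22=1)
  nb #.#.#: next=.  (t=3,i=1, bit21=0)
  nb #.#..: next=.  (t=3,i=3, bit20=0)
  nb #..##: next=.  (t=5,i=7, bit19=0)
  nb #..#.: next=#  (t=2,i=1, bit18=1)
  nb #...#: next=#  (t=1,i=14, bit17=1)
  nb #....: next=.  (t=0,i=19, bit16=0)
  nb .####: next=#  (t=0,i=1, bit15=1)
  nb .###.: next=.  (t=0,i=13, bit14=0)
  nb .##.#: next=#  (t=3,i=11, bit13=1)
  nb .##..: next=#  (t=0,i=17, bit12=1)
  nb .#.##: next=.  (t=2,i=12, bit11=0)
  nb .#.#.: next=#  (t=3,i=0, bit10=1)
  nb .#..#: next=#  (t=5,i=6, bit9=1)
  nb .#...: next=#  (t=1,i=13, bit8=1)
  nb ..###: next=#  (t=0,i=0, bit7=1)
  nb ..##.: next=.  (t=2,i=23, bit6=0)
  nb ..#.#: next=#  (t=2,i=11, bit5=1)
  nb ..#..: next=.  (t=1,i=12, bit4=0)
  nb ...##: next=#  (t=0,i=24, bit3=1)
  nb ...#.: next=#  (t=1,i=11, bit2=1)
  nb ....#: next=.  (t=0,i=23, bit1=0)
  nb .....: next=.  (t=0,i=20, bit0=0)
  bits 00000001110001101011011110101100 = 29800364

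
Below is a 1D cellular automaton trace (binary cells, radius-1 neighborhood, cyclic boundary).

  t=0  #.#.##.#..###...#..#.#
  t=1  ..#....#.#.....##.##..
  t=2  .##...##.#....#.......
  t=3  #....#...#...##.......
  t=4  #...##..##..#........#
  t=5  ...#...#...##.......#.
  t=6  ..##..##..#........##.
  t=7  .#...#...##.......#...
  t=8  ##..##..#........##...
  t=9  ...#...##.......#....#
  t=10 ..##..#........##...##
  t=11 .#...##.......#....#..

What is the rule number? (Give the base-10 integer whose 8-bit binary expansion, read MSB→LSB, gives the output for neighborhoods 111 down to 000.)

6

  ###|.  b7=0 t=0,i=11
  ##.|.  b6=0 t=0,i=0
  #.#|.  b5=0 t=0,i=1
  #..|.  b4=0 t=0,i=8
  .##|.  b3=0 t=0,i=4
  .#.|#  b2=1 t=0,i=2
  ..#|#  b1=1 t=0,i=9
  ...|.  b0=0 t=0,i=14
  bits 00000110 = 6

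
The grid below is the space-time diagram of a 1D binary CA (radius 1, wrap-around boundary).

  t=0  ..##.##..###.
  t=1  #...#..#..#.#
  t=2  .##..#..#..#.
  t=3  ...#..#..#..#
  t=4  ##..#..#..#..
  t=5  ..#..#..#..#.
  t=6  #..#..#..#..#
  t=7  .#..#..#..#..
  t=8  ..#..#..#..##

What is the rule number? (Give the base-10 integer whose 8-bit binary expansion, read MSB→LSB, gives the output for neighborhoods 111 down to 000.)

177

  ### -> #   bit 7 = 1  t=0,i=10
  ##. -> .   bit 6 = 0  t=0,i=3
  #.# -> #   bit 5 = 1  t=0,i=4
  #.. -> #   bit 4 = 1  t=0,i=7
  .## -> .   bit 3 = 0  t=0,i=2
  .#. -> .   bit 2 = 0  t=1,i=4
  ..# -> .   bit 1 = 0  t=0,i=1
  ... -> #   bit 0 = 1  t=0,i=0
  bits 10110001 = 177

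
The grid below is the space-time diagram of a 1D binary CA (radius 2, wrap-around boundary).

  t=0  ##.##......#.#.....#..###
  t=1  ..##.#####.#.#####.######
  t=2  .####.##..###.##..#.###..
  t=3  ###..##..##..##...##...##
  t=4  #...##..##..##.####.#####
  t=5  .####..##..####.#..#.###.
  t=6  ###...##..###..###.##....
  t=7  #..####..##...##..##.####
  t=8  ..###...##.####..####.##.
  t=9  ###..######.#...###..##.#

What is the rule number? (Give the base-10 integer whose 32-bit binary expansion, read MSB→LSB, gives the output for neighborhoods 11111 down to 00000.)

2373692411

  ##### -> #   bit 31 = 1  t=0,i=24
  ####. -> .   bit 30 = 0  t=0,i=0
  ###.# -> .   bit 29 = 0  t=0,i=1
  ###.. -> .   bit 28 = 0  t=1,i=24
  ##.## -> #   bit 27 = 1  t=0,i=2
  ##.#. -> #   bit 26 = 1  t=1,i=10
  ##..# -> .   bit 25 = 0  t=1,i=0
  ##... -> #   bit 24 = 1  t=0,i=5
  #.### -> .   bit 23 = 0  t=1,i=5
  #.##. -> #   bit 22 = 1  t=0,i=3
  #.#.# -> #   bit 21 = 1  t=1,i=11
  #.#.. -> #   bit 20 = 1  t=0,i=13
  #..## -> #   bit 19 = 1  t=0,i=21
  #..#. -> .   bit 18 = 0  t=2,i=17
  #...# -> #   bit 17 = 1  t=2,i=24
  #.... -> #   bit 16 = 1  t=0,i=6
  .#### -> #   bit 15 = 1  t=0,i=23
  .###. -> .   bit 14 = 0  t=2,i=11
  .##.# -> #   bit 13 = 1  t=1,i=3
  .##.. -> .   bit 12 = 0  t=0,i=4
  .#.## -> #   bit 11 = 1  t=1,i=12
  .#.#. -> .   bit 10 = 0  t=0,i=12
  .#..# -> #   bit 9 = 1  t=0,i=20
  .#... -> #   bit 8 = 1  t=0,i=14
  ..### -> #   bit 7 = 1  t=0,i=22
  ..##. -> #   bit 6 = 1  t=1,i=2
  ..#.# -> #   bit 5 = 1  t=0,i=11
  ..#.. -> #   bit 4 = 1  t=0,i=19
  ...## -> #   bit 3 = 1  t=2,i=0
  ...#. -> .   bit 2 = 0  t=0,i=10
  ....# -> #   bit 1 = 1  t=0,i=9
  ..... -> #   bit 0 = 1  t=0,i=7
  bits 10001101011110111010101111111011 = 2373692411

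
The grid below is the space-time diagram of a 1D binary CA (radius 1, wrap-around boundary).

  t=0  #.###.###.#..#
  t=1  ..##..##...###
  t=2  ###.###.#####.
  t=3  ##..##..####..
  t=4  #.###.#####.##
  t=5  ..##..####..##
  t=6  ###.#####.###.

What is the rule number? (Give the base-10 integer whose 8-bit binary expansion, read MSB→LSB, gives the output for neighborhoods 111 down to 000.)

  [7] ### => #  t=0,i=3
  [6] ##. => .  t=0,i=0
  [5] #.# => .  t=0,i=1
  [4] #.. => #  t=0,i=11
  [3] .## => #  t=0,i=2
  [2] .#. => .  t=0,i=10
  [1] ..# => #  t=0,i=12
  [0] ... => #  t=1,i=9
  bits 10011011 = 155

155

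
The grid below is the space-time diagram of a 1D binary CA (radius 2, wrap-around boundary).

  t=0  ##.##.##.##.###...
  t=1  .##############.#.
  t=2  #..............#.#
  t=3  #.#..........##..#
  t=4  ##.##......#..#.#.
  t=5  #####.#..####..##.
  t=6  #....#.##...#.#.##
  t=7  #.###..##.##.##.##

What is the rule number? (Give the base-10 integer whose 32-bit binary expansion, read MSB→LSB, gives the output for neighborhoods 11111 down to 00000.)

  [31] ##### => .  t=1,i=3
  [30] ####. => .  t=1,i=13
  [29] ###.# => .  t=1,i=14
  [28] ###.. => #  t=0,i=14
  [27] ##.## => #  t=0,i=2
  [26] ##.#. => #  t=1,i=15
  [25] ##..# => .  t=3,i=15
  [24] ##... => .  t=0,i=15
  [23] #.### => #  t=0,i=12
  [22] #.##. => #  t=0,i=3
  [21] #.#.# => #  t=4,i=16
  [20] #.#.. => .  t=1,i=16
  [19] #..## => #  t=1,i=0
  [18] #..#. => .  t=4,i=13
  [17] #...# => #  t=0,i=16
  [16] #.... => #  t=2,i=2
  [15] .#### => .  t=1,i=2
  [14] .###. => #  t=0,i=13
  [13] .##.# => #  t=0,i=1
  [12] .##.. => #  t=2,i=0
  [11] .#.## => .  t=2,i=16
  [10] .#.#. => #  t=4,i=15
  [9] .#..# => #  t=1,i=17
  [8] .#... => #  t=3,i=3
  [7] ..### => .  t=1,i=1
  [6] ..##. => .  t=0,i=0
  [5] ..#.# => .  t=2,i=15
  [4] ..#.. => #  t=4,i=11
  [3] ...## => .  t=0,i=17
  [2] ...#. => #  t=2,i=14
  [1] ....# => #  t=2,i=13
  [0] ..... => .  t=2,i=3
  bits 00011100111010110111011100010110 = 485193494

485193494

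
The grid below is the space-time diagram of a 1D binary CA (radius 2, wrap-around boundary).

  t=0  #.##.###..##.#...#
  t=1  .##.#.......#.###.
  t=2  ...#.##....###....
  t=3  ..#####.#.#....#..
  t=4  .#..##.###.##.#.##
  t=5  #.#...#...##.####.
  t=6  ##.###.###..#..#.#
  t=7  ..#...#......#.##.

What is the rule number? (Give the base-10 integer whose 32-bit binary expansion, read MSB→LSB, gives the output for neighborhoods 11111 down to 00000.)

  #####|#  b31=1 t=3,i=4
  ####.|#  b30=1 t=3,i=5
  ###.#|.  b29=0 t=3,i=6
  ###..|.  b28=0 t=0,i=7
  ##.##|#  b27=1 t=0,i=1
  ##.#.|#  b26=1 t=0,i=12
  ##..#|.  b25=0 t=0,i=8
  ##...|.  b24=0 t=2,i=7
  #.###|.  b23=0 t=0,i=5
  #.##.|#  b22=1 t=0,i=2
  #.#.#|#  b21=1 t=3,i=8
  #.#..|.  b20=0 t=0,i=13
  #..##|.  b19=0 t=0,i=9
  #..#.|.  b18=0 t=6,i=11
  #...#|#  b17=1 t=0,i=15
  #....|#  b16=1 t=1,i=6
  .####|.  b15=0 t=3,i=3
  .###.|.  b14=0 t=0,i=6
  .##.#|.  b13=0 t=0,i=0
  .##..|#  b12=1 t=2,i=6
  .#.##|#  b11=1 t=1,i=13
  .#.#.|#  b10=1 t=3,i=9
  .#..#|#  b9=1 t=4,i=2
  .#...|#  b8=1 t=0,i=14
  ..###|.  b7=0 t=2,i=11
  ..##.|.  b6=0 t=0,i=10
  ..#.#|#  b5=1 t=1,i=12
  ..#..|.  b4=0 t=3,i=15
  ...##|#  b3=1 t=0,i=16
  ...#.|#  b2=1 t=1,i=11
  ....#|.  b1=0 t=1,i=10
  .....|.  b0=0 t=1,i=7
  bits 11001100011000110001111100101100 = 3429048108

3429048108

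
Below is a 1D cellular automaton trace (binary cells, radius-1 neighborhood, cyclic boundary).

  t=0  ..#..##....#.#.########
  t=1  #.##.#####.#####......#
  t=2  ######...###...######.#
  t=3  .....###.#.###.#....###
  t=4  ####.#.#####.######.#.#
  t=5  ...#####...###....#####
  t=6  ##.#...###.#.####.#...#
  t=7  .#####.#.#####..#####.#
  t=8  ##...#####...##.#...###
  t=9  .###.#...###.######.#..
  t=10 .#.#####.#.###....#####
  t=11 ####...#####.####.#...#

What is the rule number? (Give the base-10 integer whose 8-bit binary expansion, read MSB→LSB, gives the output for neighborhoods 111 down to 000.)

  [7] ### => .  t=0,i=16
  [6] ##. => #  t=0,i=6
  [5] #.# => #  t=0,i=12
  [4] #.. => #  t=0,i=0
  [3] .## => #  t=0,i=5
  [2] .#. => #  t=0,i=2
  [1] ..# => .  t=0,i=1
  [0] ... => #  t=0,i=8
  bits 01111101 = 125

125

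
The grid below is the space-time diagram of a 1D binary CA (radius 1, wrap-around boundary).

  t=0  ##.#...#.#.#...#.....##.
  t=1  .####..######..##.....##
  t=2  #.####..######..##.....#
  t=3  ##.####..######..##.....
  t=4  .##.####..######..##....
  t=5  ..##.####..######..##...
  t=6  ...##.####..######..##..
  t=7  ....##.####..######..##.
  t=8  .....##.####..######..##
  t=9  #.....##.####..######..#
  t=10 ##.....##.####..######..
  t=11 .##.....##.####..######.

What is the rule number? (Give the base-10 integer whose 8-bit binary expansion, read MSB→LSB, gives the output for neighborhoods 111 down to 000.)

244

  ### -> #   bit 7 = 1  t=1,i=2
  ##. -> #   bit 6 = 1  t=0,i=1
  #.# -> #   bit 5 = 1  t=0,i=2
  #.. -> #   bit 4 = 1  t=0,i=4
  .## -> .   bit 3 = 0  t=0,i=0
  .#. -> #   bit 2 = 1  t=0,i=3
  ..# -> .   bit 1 = 0  t=0,i=6
  ... -> .   bit 0 = 0  t=0,i=5
  bits 11110100 = 244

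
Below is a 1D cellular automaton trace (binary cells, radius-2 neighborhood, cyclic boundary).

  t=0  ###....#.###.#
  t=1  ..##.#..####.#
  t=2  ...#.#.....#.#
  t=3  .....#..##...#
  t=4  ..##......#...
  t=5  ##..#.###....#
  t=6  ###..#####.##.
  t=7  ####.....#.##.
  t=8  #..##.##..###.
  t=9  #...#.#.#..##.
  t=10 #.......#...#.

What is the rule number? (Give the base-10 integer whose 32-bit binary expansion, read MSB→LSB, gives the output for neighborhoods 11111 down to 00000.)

869296139

  #####|.  b31=0 t=6,i=7
  ####.|.  b30=0 t=0,i=1
  ###.#|#  b29=1 t=0,i=11
  ###..|#  b28=1 t=0,i=2
  ##.##|.  b27=0 t=0,i=12
  ##.#.|.  b26=0 t=1,i=4
  ##..#|#  b25=1 t=5,i=2
  ##...|#  b24=1 t=0,i=3
  #.###|#  b23=1 t=0,i=9
  #.##.|#  b22=1 t=6,i=11
  #.#.#|.  b21=0 t=9,i=6
  #.#..|#  b20=1 t=1,i=5
  #..##|.  b19=0 t=1,i=1
  #..#.|.  b18=0 t=5,i=3
  #...#|.  b17=0 t=2,i=1
  #....|.  b16=0 t=0,i=4
  .####|.  b15=0 t=0,i=0
  .###.|#  b14=1 t=0,i=10
  .##.#|#  b13=1 t=1,i=3
  .##..|.  b12=0 t=3,i=9
  .#.##|#  b11=1 t=0,i=8
  .#.#.|.  b10=0 t=2,i=4
  .#..#|.  b9=0 t=1,i=0
  .#...|.  b8=0 t=2,i=0
  ..###|.  b7=0 t=1,i=8
  ..##.|.  b6=0 t=1,i=2
  ..#.#|.  b5=0 t=0,i=7
  ..#..|.  b4=0 t=3,i=5
  ...##|#  b3=1 t=4,i=1
  ...#.|.  b2=0 t=0,i=6
  ....#|#  b1=1 t=0,i=5
  .....|#  b0=1 t=2,i=8
  bits 00110011110100000110100000001011 = 869296139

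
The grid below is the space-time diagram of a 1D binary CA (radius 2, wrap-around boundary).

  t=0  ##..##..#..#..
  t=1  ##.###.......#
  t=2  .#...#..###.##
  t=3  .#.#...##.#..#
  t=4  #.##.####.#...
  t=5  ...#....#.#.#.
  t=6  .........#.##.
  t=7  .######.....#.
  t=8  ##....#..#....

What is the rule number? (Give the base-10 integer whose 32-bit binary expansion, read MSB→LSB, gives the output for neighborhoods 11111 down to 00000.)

807023817

  nb #####: next=.  (t=7,i=3, bit31=0)
  nb ####.: next=.  (t=4,i=7, bit30=0)
  nb ###.#: next=#  (t=1,i=1, bit29=1)
  nb ###..: next=#  (t=1,i=5, bit28=1)
  nb ##.##: next=.  (t=1,i=2, bit27=0)
  nb ##.#.: next=.  (t=2,i=0, bit26=0)
  nb ##..#: next=.  (t=0,i=2, bit25=0)
  nb ##...: next=.  (t=1,i=6, bit24=0)
  nb #.###: next=.  (t=1,i=3, bit23=0)
  nb #.##.: next=.  (t=2,i=12, bit22=0)
  nb #.#.#: next=.  (t=3,i=1, bit21=0)
  nb #.#..: next=#  (t=2,i=1, bit20=1)
  nb #..##: next=#  (t=0,i=3, bit19=1)
  nb #..#.: next=.  (t=0,i=7, bit18=0)
  nb #...#: next=#  (t=2,i=3, bit17=1)
  nb #....: next=.  (t=1,i=7, bit16=0)
  nb .####: next=.  (t=4,i=6, bit15=0)
  nb .###.: next=.  (t=1,i=0, bit14=0)
  nb .##.#: next=#  (t=2,i=13, bit13=1)
  nb .##..: next=#  (t=0,i=1, bit12=1)
  nb .#.##: next=.  (t=4,i=1, bit11=0)
  nb .#.#.: next=#  (t=3,i=0, bit10=1)
  nb .#..#: next=.  (t=0,i=9, bit9=0)
  nb .#...: next=.  (t=2,i=2, bit8=0)
  nb ..###: next=#  (t=1,i=13, bit7=1)
  nb ..##.: next=#  (t=0,i=0, bit6=1)
  nb ..#.#: next=.  (t=3,i=13, bit5=0)
  nb ..#..: next=.  (t=0,i=8, bit4=0)
  nb ...##: next=#  (t=1,i=12, bit3=1)
  nb ...#.: next=.  (t=2,i=4, bit2=0)
  nb ....#: next=.  (t=1,i=11, bit1=0)
  nb .....: next=#  (t=1,i=8, bit0=1)
  bits 00110000000110100011010011001001 = 807023817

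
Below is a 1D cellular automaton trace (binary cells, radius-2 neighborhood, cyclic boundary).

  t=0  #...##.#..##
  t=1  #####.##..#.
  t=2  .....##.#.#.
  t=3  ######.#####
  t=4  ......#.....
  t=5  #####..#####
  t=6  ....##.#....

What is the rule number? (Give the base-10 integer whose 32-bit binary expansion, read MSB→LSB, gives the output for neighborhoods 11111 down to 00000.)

527631851

  ##### -> .   bit 31 = 0  t=1,i=2
  ####. -> .   bit 30 = 0  t=1,i=3
  ###.# -> .   bit 29 = 0  t=1,i=4
  ###.. -> #   bit 28 = 1  t=0,i=0
  ##.## -> #   bit 27 = 1  t=1,i=5
  ##.#. -> #   bit 26 = 1  t=0,i=6
  ##..# -> #   bit 25 = 1  t=1,i=8
  ##... -> #   bit 24 = 1  t=0,i=1
  #.### -> .   bit 23 = 0  t=1,i=0
  #.##. -> #   bit 22 = 1  t=1,i=6
  #.#.# -> #   bit 21 = 1  t=2,i=8
  #.#.. -> #   bit 20 = 1  t=0,i=7
  #..## -> .   bit 19 = 0  t=0,i=9
  #..#. -> .   bit 18 = 0  t=1,i=9
  #...# -> #   bit 17 = 1  t=0,i=2
  #.... -> #   bit 16 = 1  t=2,i=0
  .#### -> .   bit 15 = 0  t=1,i=1
  .###. -> .   bit 14 = 0  t=0,i=11
  .##.# -> .   bit 13 = 0  t=0,i=5
  .##.. -> .   bit 12 = 0  t=1,i=7
  .#.## -> .   bit 11 = 0  t=1,i=11
  .#.#. -> #   bit 10 = 1  t=2,i=9
  .#..# -> .   bit 9 = 0  t=0,i=8
  .#... -> #   bit 8 = 1  t=2,i=11
  ..### -> #   bit 7 = 1  t=0,i=10
  ..##. -> #   bit 6 = 1  t=0,i=4
  ..#.# -> #   bit 5 = 1  t=1,i=10
  ..#.. -> .   bit 4 = 0  t=4,i=6
  ...## -> #   bit 3 = 1  t=0,i=3
  ...#. -> .   bit 2 = 0  t=4,i=5
  ....# -> #   bit 1 = 1  t=2,i=3
  ..... -> #   bit 0 = 1  t=2,i=1
  bits 00011111011100110000010111101011 = 527631851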